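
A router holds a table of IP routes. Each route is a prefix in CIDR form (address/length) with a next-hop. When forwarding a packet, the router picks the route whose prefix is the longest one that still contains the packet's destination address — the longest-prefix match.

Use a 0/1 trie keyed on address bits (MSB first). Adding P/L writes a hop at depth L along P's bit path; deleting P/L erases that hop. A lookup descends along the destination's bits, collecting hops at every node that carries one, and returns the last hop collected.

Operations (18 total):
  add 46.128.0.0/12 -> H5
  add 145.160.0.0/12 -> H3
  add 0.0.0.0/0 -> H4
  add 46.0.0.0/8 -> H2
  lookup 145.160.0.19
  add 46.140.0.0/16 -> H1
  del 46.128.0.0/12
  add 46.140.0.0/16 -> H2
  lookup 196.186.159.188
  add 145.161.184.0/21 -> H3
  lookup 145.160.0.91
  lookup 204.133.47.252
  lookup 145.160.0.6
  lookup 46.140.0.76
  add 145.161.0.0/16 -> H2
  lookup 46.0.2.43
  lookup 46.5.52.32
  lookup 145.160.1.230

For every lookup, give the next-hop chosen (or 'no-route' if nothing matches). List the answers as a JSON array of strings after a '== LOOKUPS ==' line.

Trace:
  add 46.128.0.0/12 -> H5 at depth 12
  add 145.160.0.0/12 -> H3 at depth 12
  add 0.0.0.0/0 -> H4 at depth 0
  add 46.0.0.0/8 -> H2 at depth 8
  ? 145.160.0.19  path d0:H4→d1:-→d2:-→d3:-→d4:-→d5:-→d6:-→d7:-→d8:-→d9:-→d10:-→d11:-→d12:H3  best=H3
  add 46.140.0.0/16 -> H1 at depth 16
  del 46.128.0.0/12 (clear depth 12)
  add 46.140.0.0/16 -> H2 at depth 16
  ? 196.186.159.188  path d0:H4→d1:-  best=H4
  add 145.161.184.0/21 -> H3 at depth 21
  ? 145.160.0.91  path d0:H4→d1:-→d2:-→d3:-→d4:-→d5:-→d6:-→d7:-→d8:-→d9:-→d10:-→d11:-→d12:H3→d13:-→d14:-→d15:-  best=H3
  ? 204.133.47.252  path d0:H4→d1:-  best=H4
  ? 145.160.0.6  path d0:H4→d1:-→d2:-→d3:-→d4:-→d5:-→d6:-→d7:-→d8:-→d9:-→d10:-→d11:-→d12:H3→d13:-→d14:-→d15:-  best=H3
  ? 46.140.0.76  path d0:H4→d1:-→d2:-→d3:-→d4:-→d5:-→d6:-→d7:-→d8:H2→d9:-→d10:-→d11:-→d12:-→d13:-→d14:-→d15:-→d16:H2  best=H2
  add 145.161.0.0/16 -> H2 at depth 16
  ? 46.0.2.43  path d0:H4→d1:-→d2:-→d3:-→d4:-→d5:-→d6:-→d7:-→d8:H2  best=H2
  ? 46.5.52.32  path d0:H4→d1:-→d2:-→d3:-→d4:-→d5:-→d6:-→d7:-→d8:H2  best=H2
  ? 145.160.1.230  path d0:H4→d1:-→d2:-→d3:-→d4:-→d5:-→d6:-→d7:-→d8:-→d9:-→d10:-→d11:-→d12:H3→d13:-→d14:-→d15:-  best=H3

== LOOKUPS ==
["H3","H4","H3","H4","H3","H2","H2","H2","H3"]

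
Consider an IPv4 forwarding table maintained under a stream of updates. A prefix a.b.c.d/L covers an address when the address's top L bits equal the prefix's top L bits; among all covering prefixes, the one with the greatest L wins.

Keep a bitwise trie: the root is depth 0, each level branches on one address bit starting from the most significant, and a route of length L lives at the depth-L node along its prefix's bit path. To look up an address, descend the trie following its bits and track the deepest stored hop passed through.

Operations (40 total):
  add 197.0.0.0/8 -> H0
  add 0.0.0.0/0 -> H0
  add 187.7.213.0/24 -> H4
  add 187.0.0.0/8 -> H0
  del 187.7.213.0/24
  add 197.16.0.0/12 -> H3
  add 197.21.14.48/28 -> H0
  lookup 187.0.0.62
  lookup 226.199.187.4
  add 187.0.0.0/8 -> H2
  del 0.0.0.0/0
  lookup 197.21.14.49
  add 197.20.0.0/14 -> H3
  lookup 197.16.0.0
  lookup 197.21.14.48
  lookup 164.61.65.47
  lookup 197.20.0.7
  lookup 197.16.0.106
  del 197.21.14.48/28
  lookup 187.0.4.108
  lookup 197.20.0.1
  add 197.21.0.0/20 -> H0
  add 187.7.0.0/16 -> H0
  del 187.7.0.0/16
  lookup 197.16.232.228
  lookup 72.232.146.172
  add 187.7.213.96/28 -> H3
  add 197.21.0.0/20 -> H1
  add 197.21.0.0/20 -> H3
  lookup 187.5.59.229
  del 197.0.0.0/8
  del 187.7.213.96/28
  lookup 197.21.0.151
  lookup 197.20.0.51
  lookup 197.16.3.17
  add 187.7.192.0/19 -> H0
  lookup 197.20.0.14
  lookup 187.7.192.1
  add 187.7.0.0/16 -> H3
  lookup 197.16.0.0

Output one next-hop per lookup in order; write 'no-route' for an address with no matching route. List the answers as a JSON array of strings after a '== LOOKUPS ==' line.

Trace:
  add 197.0.0.0/8 -> H0 at depth 8
  add 0.0.0.0/0 -> H0 at depth 0
  add 187.7.213.0/24 -> H4 at depth 24
  add 187.0.0.0/8 -> H0 at depth 8
  - 187.7.213.0/24 clear@24
  add 197.16.0.0/12 -> H3 at depth 12
  add 197.21.14.48/28 -> H0 at depth 28
  Q 187.0.0.62: descend 1011101100000 ; hops seen [H0,H0] ; pick H0
  Q 226.199.187.4: descend 11 ; hops seen [H0] ; pick H0
  add 187.0.0.0/8 -> H2 at depth 8
  - 0.0.0.0/0 clear@0
  Q 197.21.14.49: descend 1100010100010101000011100011 ; hops seen [H0,H3,H0] ; pick H0
  add 197.20.0.0/14 -> H3 at depth 14
  Q 197.16.0.0: descend 1100010100010 ; hops seen [H0,H3] ; pick H3
  Q 197.21.14.48: descend 1100010100010101000011100011 ; hops seen [H0,H3,H3,H0] ; pick H0
  Q 164.61.65.47: descend 101 ; hops seen [∅] ; pick no-route
  Q 197.20.0.7: descend 110001010001010 ; hops seen [H0,H3,H3] ; pick H3
  Q 197.16.0.106: descend 1100010100010 ; hops seen [H0,H3] ; pick H3
  - 197.21.14.48/28 clear@28
  Q 187.0.4.108: descend 1011101100000 ; hops seen [H2] ; pick H2
  Q 197.20.0.1: descend 110001010001010 ; hops seen [H0,H3,H3] ; pick H3
  add 197.21.0.0/20 -> H0 at depth 20
  add 187.7.0.0/16 -> H0 at depth 16
  - 187.7.0.0/16 clear@16
  Q 197.16.232.228: descend 1100010100010 ; hops seen [H0,H3] ; pick H3
  Q 72.232.146.172: descend ε ; hops seen [∅] ; pick no-route
  add 187.7.213.96/28 -> H3 at depth 28
  add 197.21.0.0/20 -> H1 at depth 20
  add 197.21.0.0/20 -> H3 at depth 20
  Q 187.5.59.229: descend 10111011000001 ; hops seen [H2] ; pick H2
  - 197.0.0.0/8 clear@8
  - 187.7.213.96/28 clear@28
  Q 197.21.0.151: descend 11000101000101010000 ; hops seen [H3,H3,H3] ; pick H3
  Q 197.20.0.51: descend 110001010001010 ; hops seen [H3,H3] ; pick H3
  Q 197.16.3.17: descend 1100010100010 ; hops seen [H3] ; pick H3
  add 187.7.192.0/19 -> H0 at depth 19
  Q 197.20.0.14: descend 110001010001010 ; hops seen [H3,H3] ; pick H3
  Q 187.7.192.1: descend 1011101100000111110 ; hops seen [H2,H0] ; pick H0
  add 187.7.0.0/16 -> H3 at depth 16
  Q 197.16.0.0: descend 1100010100010 ; hops seen [H3] ; pick H3

== LOOKUPS ==
["H0","H0","H0","H3","H0","no-route","H3","H3","H2","H3","H3","no-route","H2","H3","H3","H3","H3","H0","H3"]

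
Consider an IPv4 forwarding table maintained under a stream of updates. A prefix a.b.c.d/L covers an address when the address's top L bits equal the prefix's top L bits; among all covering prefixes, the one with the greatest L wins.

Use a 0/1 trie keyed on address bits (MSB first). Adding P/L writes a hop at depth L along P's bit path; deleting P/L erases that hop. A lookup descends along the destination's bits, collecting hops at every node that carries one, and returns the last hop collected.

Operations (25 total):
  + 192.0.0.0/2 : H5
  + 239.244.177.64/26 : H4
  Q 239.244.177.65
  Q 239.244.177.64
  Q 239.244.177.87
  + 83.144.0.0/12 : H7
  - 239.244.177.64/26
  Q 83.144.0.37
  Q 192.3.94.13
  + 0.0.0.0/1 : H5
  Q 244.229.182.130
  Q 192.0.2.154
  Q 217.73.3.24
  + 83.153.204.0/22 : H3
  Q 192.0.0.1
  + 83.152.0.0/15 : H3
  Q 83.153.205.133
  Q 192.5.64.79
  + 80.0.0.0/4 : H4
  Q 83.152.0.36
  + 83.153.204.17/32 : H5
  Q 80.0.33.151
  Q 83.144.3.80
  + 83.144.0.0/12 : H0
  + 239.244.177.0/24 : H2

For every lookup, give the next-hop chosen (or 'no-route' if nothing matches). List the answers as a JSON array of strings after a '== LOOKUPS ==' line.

Process each operation:
  + 192.0.0.0/2 (H5) depth=2
  + 239.244.177.64/26 (H4) depth=26
  ? 239.244.177.65  path d0:-→d1:-→d2:H5→d3:-→d4:-→d5:-→d6:-→d7:-→d8:-→d9:-→d10:-→d11:-→d12:-→d13:-→d14:-→d15:-→d16:-→d17:-→d18:-→d19:-→d20:-→d21:-→d22:-→d23:-→d24:-→d25:-→d26:H4  best=H4
  ? 239.244.177.64  path d0:-→d1:-→d2:H5→d3:-→d4:-→d5:-→d6:-→d7:-→d8:-→d9:-→d10:-→d11:-→d12:-→d13:-→d14:-→d15:-→d16:-→d17:-→d18:-→d19:-→d20:-→d21:-→d22:-→d23:-→d24:-→d25:-→d26:H4  best=H4
  ? 239.244.177.87  path d0:-→d1:-→d2:H5→d3:-→d4:-→d5:-→d6:-→d7:-→d8:-→d9:-→d10:-→d11:-→d12:-→d13:-→d14:-→d15:-→d16:-→d17:-→d18:-→d19:-→d20:-→d21:-→d22:-→d23:-→d24:-→d25:-→d26:H4  best=H4
  + 83.144.0.0/12 (H7) depth=12
  del 239.244.177.64/26 (clear depth 26)
  ? 83.144.0.37  path d0:-→d1:-→d2:-→d3:-→d4:-→d5:-→d6:-→d7:-→d8:-→d9:-→d10:-→d11:-→d12:H7  best=H7
  ? 192.3.94.13  path d0:-→d1:-→d2:H5  best=H5
  + 0.0.0.0/1 (H5) depth=1
  ? 244.229.182.130  path d0:-→d1:-→d2:H5→d3:-  best=H5
  ? 192.0.2.154  path d0:-→d1:-→d2:H5  best=H5
  ? 217.73.3.24  path d0:-→d1:-→d2:H5  best=H5
  + 83.153.204.0/22 (H3) depth=22
  ? 192.0.0.1  path d0:-→d1:-→d2:H5  best=H5
  + 83.152.0.0/15 (H3) depth=15
  ? 83.153.205.133  path d0:-→d1:H5→d2:-→d3:-→d4:-→d5:-→d6:-→d7:-→d8:-→d9:-→d10:-→d11:-→d12:H7→d13:-→d14:-→d15:H3→d16:-→d17:-→d18:-→d19:-→d20:-→d21:-→d22:H3  best=H3
  ? 192.5.64.79  path d0:-→d1:-→d2:H5  best=H5
  + 80.0.0.0/4 (H4) depth=4
  ? 83.152.0.36  path d0:-→d1:H5→d2:-→d3:-→d4:H4→d5:-→d6:-→d7:-→d8:-→d9:-→d10:-→d11:-→d12:H7→d13:-→d14:-→d15:H3  best=H3
  + 83.153.204.17/32 (H5) depth=32
  ? 80.0.33.151  path d0:-→d1:H5→d2:-→d3:-→d4:H4→d5:-→d6:-  best=H4
  ? 83.144.3.80  path d0:-→d1:H5→d2:-→d3:-→d4:H4→d5:-→d6:-→d7:-→d8:-→d9:-→d10:-→d11:-→d12:H7  best=H7
  + 83.144.0.0/12 (H0) depth=12
  + 239.244.177.0/24 (H2) depth=24

== LOOKUPS ==
["H4","H4","H4","H7","H5","H5","H5","H5","H5","H3","H5","H3","H4","H7"]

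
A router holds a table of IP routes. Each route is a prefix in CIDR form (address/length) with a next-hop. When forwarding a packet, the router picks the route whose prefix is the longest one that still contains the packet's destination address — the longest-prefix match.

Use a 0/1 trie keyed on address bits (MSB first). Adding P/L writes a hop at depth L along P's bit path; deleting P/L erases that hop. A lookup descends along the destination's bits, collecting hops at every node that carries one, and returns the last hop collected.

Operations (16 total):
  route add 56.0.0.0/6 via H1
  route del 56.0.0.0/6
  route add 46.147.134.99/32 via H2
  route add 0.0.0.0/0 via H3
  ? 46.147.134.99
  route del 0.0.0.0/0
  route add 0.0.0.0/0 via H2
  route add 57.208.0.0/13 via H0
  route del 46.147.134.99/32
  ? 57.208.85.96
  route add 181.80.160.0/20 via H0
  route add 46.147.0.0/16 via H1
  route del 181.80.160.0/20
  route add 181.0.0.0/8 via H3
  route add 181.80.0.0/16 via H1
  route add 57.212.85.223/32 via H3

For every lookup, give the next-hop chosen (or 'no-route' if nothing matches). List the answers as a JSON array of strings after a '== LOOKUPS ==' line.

Process each operation:
  add 56.0.0.0/6 -> H1 at depth 6
  - 56.0.0.0/6 clear@6
  add 46.147.134.99/32 -> H2 at depth 32
  add 0.0.0.0/0 -> H3 at depth 0
  ? 46.147.134.99  path d0:H3→d1:-→d2:-→d3:-→d4:-→d5:-→d6:-→d7:-→d8:-→d9:-→d10:-→d11:-→d12:-→d13:-→d14:-→d15:-→d16:-→d17:-→d18:-→d19:-→d20:-→d21:-→d22:-→d23:-→d24:-→d25:-→d26:-→d27:-→d28:-→d29:-→d30:-→d31:-→d32:H2  best=H2
  - 0.0.0.0/0 clear@0
  add 0.0.0.0/0 -> H2 at depth 0
  add 57.208.0.0/13 -> H0 at depth 13
  - 46.147.134.99/32 clear@32
  ? 57.208.85.96  path d0:H2→d1:-→d2:-→d3:-→d4:-→d5:-→d6:-→d7:-→d8:-→d9:-→d10:-→d11:-→d12:-→d13:H0  best=H0
  add 181.80.160.0/20 -> H0 at depth 20
  add 46.147.0.0/16 -> H1 at depth 16
  - 181.80.160.0/20 clear@20
  add 181.0.0.0/8 -> H3 at depth 8
  add 181.80.0.0/16 -> H1 at depth 16
  add 57.212.85.223/32 -> H3 at depth 32

== LOOKUPS ==
["H2","H0"]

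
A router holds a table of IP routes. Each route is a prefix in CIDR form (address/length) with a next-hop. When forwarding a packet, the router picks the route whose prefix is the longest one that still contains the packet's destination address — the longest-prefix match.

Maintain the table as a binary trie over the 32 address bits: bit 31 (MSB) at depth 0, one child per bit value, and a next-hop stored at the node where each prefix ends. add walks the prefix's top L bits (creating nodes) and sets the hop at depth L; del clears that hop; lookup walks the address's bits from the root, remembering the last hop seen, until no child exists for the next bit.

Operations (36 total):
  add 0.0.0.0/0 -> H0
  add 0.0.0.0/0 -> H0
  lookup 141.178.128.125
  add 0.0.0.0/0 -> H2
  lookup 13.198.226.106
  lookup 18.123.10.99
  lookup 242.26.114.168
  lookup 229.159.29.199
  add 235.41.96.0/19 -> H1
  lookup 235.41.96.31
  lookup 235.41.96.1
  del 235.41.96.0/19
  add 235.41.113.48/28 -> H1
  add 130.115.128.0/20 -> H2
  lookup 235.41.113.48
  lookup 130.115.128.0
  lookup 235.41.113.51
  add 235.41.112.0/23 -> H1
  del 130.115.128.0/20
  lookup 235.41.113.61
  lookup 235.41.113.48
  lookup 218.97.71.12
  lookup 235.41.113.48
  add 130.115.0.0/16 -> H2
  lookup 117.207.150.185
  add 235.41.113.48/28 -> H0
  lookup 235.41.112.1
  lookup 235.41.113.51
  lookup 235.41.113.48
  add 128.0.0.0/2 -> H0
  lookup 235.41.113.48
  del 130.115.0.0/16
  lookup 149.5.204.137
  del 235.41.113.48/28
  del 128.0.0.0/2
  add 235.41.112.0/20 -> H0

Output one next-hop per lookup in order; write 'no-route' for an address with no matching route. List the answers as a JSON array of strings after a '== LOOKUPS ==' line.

Process each operation:
  + 0.0.0.0/0 (H0) depth=0
  + 0.0.0.0/0 (H0) depth=0
  lookup 141.178.128.125: bits ε walk d0:H0 -> H0
  + 0.0.0.0/0 (H2) depth=0
  lookup 13.198.226.106: bits ε walk d0:H2 -> H2
  lookup 18.123.10.99: bits ε walk d0:H2 -> H2
  lookup 242.26.114.168: bits ε walk d0:H2 -> H2
  lookup 229.159.29.199: bits ε walk d0:H2 -> H2
  + 235.41.96.0/19 (H1) depth=19
  lookup 235.41.96.31: bits 1110101100101001011 walk d0:H2→d1:-→d2:-→d3:-→d4:-→d5:-→d6:-→d7:-→d8:-→d9:-→d10:-→d11:-→d12:-→d13:-→d14:-→d15:-→d16:-→d17:-→d18:-→d19:H1 -> H1
  lookup 235.41.96.1: bits 1110101100101001011 walk d0:H2→d1:-→d2:-→d3:-→d4:-→d5:-→d6:-→d7:-→d8:-→d9:-→d10:-→d11:-→d12:-→d13:-→d14:-→d15:-→d16:-→d17:-→d18:-→d19:H1 -> H1
  del 235.41.96.0/19 (clear depth 19)
  + 235.41.113.48/28 (H1) depth=28
  + 130.115.128.0/20 (H2) depth=20
  lookup 235.41.113.48: bits 1110101100101001011100010011 walk d0:H2→d1:-→d2:-→d3:-→d4:-→d5:-→d6:-→d7:-→d8:-→d9:-→d10:-→d11:-→d12:-→d13:-→d14:-→d15:-→d16:-→d17:-→d18:-→d19:-→d20:-→d21:-→d22:-→d23:-→d24:-→d25:-→d26:-→d27:-→d28:H1 -> H1
  lookup 130.115.128.0: bits 10000010011100111000 walk d0:H2→d1:-→d2:-→d3:-→d4:-→d5:-→d6:-→d7:-→d8:-→d9:-→d10:-→d11:-→d12:-→d13:-→d14:-→d15:-→d16:-→d17:-→d18:-→d19:-→d20:H2 -> H2
  lookup 235.41.113.51: bits 1110101100101001011100010011 walk d0:H2→d1:-→d2:-→d3:-→d4:-→d5:-→d6:-→d7:-→d8:-→d9:-→d10:-→d11:-→d12:-→d13:-→d14:-→d15:-→d16:-→d17:-→d18:-→d19:-→d20:-→d21:-→d22:-→d23:-→d24:-→d25:-→d26:-→d27:-→d28:H1 -> H1
  + 235.41.112.0/23 (H1) depth=23
  del 130.115.128.0/20 (clear depth 20)
  lookup 235.41.113.61: bits 1110101100101001011100010011 walk d0:H2→d1:-→d2:-→d3:-→d4:-→d5:-→d6:-→d7:-→d8:-→d9:-→d10:-→d11:-→d12:-→d13:-→d14:-→d15:-→d16:-→d17:-→d18:-→d19:-→d20:-→d21:-→d22:-→d23:H1→d24:-→d25:-→d26:-→d27:-→d28:H1 -> H1
  lookup 235.41.113.48: bits 1110101100101001011100010011 walk d0:H2→d1:-→d2:-→d3:-→d4:-→d5:-→d6:-→d7:-→d8:-→d9:-→d10:-→d11:-→d12:-→d13:-→d14:-→d15:-→d16:-→d17:-→d18:-→d19:-→d20:-→d21:-→d22:-→d23:H1→d24:-→d25:-→d26:-→d27:-→d28:H1 -> H1
  lookup 218.97.71.12: bits 11 walk d0:H2→d1:-→d2:- -> H2
  lookup 235.41.113.48: bits 1110101100101001011100010011 walk d0:H2→d1:-→d2:-→d3:-→d4:-→d5:-→d6:-→d7:-→d8:-→d9:-→d10:-→d11:-→d12:-→d13:-→d14:-→d15:-→d16:-→d17:-→d18:-→d19:-→d20:-→d21:-→d22:-→d23:H1→d24:-→d25:-→d26:-→d27:-→d28:H1 -> H1
  + 130.115.0.0/16 (H2) depth=16
  lookup 117.207.150.185: bits ε walk d0:H2 -> H2
  + 235.41.113.48/28 (H0) depth=28
  lookup 235.41.112.1: bits 11101011001010010111000 walk d0:H2→d1:-→d2:-→d3:-→d4:-→d5:-→d6:-→d7:-→d8:-→d9:-→d10:-→d11:-→d12:-→d13:-→d14:-→d15:-→d16:-→d17:-→d18:-→d19:-→d20:-→d21:-→d22:-→d23:H1 -> H1
  lookup 235.41.113.51: bits 1110101100101001011100010011 walk d0:H2→d1:-→d2:-→d3:-→d4:-→d5:-→d6:-→d7:-→d8:-→d9:-→d10:-→d11:-→d12:-→d13:-→d14:-→d15:-→d16:-→d17:-→d18:-→d19:-→d20:-→d21:-→d22:-→d23:H1→d24:-→d25:-→d26:-→d27:-→d28:H0 -> H0
  lookup 235.41.113.48: bits 1110101100101001011100010011 walk d0:H2→d1:-→d2:-→d3:-→d4:-→d5:-→d6:-→d7:-→d8:-→d9:-→d10:-→d11:-→d12:-→d13:-→d14:-→d15:-→d16:-→d17:-→d18:-→d19:-→d20:-→d21:-→d22:-→d23:H1→d24:-→d25:-→d26:-→d27:-→d28:H0 -> H0
  + 128.0.0.0/2 (H0) depth=2
  lookup 235.41.113.48: bits 1110101100101001011100010011 walk d0:H2→d1:-→d2:-→d3:-→d4:-→d5:-→d6:-→d7:-→d8:-→d9:-→d10:-→d11:-→d12:-→d13:-→d14:-→d15:-→d16:-→d17:-→d18:-→d19:-→d20:-→d21:-→d22:-→d23:H1→d24:-→d25:-→d26:-→d27:-→d28:H0 -> H0
  del 130.115.0.0/16 (clear depth 16)
  lookup 149.5.204.137: bits 100 walk d0:H2→d1:-→d2:H0→d3:- -> H0
  del 235.41.113.48/28 (clear depth 28)
  del 128.0.0.0/2 (clear depth 2)
  + 235.41.112.0/20 (H0) depth=20

== LOOKUPS ==
["H0","H2","H2","H2","H2","H1","H1","H1","H2","H1","H1","H1","H2","H1","H2","H1","H0","H0","H0","H0"]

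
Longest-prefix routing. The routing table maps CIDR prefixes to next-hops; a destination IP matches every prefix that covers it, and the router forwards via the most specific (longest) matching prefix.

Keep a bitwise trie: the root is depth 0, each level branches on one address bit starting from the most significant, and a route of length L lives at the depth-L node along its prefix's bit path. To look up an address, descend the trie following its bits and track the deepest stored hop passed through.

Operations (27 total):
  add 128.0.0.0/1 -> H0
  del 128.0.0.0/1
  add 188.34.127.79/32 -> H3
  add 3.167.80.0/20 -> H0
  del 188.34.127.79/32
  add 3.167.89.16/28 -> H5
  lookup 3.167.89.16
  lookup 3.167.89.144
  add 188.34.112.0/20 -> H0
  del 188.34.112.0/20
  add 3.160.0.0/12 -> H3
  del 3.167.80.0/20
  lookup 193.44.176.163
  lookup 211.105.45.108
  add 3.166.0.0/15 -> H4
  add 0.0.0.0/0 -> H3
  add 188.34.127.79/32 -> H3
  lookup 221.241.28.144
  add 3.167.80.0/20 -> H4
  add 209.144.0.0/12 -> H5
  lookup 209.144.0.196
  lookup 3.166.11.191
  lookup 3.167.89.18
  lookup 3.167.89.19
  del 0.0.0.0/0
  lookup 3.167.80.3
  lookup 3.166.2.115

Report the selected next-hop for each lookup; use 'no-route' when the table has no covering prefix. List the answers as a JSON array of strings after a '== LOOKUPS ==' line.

Trace:
  add 128.0.0.0/1 -> H0 at depth 1
  - 128.0.0.0/1 clear@1
  add 188.34.127.79/32 -> H3 at depth 32
  add 3.167.80.0/20 -> H0 at depth 20
  - 188.34.127.79/32 clear@32
  add 3.167.89.16/28 -> H5 at depth 28
  lookup 3.167.89.16: bits 0000001110100111010110010001 walk d0:-→d1:-→d2:-→d3:-→d4:-→d5:-→d6:-→d7:-→d8:-→d9:-→d10:-→d11:-→d12:-→d13:-→d14:-→d15:-→d16:-→d17:-→d18:-→d19:-→d20:H0→d21:-→d22:-→d23:-→d24:-→d25:-→d26:-→d27:-→d28:H5 -> H5
  lookup 3.167.89.144: bits 000000111010011101011001 walk d0:-→d1:-→d2:-→d3:-→d4:-→d5:-→d6:-→d7:-→d8:-→d9:-→d10:-→d11:-→d12:-→d13:-→d14:-→d15:-→d16:-→d17:-→d18:-→d19:-→d20:H0→d21:-→d22:-→d23:-→d24:- -> H0
  add 188.34.112.0/20 -> H0 at depth 20
  - 188.34.112.0/20 clear@20
  add 3.160.0.0/12 -> H3 at depth 12
  - 3.167.80.0/20 clear@20
  lookup 193.44.176.163: bits 1 walk d0:-→d1:- -> no-route
  lookup 211.105.45.108: bits 1 walk d0:-→d1:- -> no-route
  add 3.166.0.0/15 -> H4 at depth 15
  add 0.0.0.0/0 -> H3 at depth 0
  add 188.34.127.79/32 -> H3 at depth 32
  lookup 221.241.28.144: bits 1 walk d0:H3→d1:- -> H3
  add 3.167.80.0/20 -> H4 at depth 20
  add 209.144.0.0/12 -> H5 at depth 12
  lookup 209.144.0.196: bits 110100011001 walk d0:H3→d1:-→d2:-→d3:-→d4:-→d5:-→d6:-→d7:-→d8:-→d9:-→d10:-→d11:-→d12:H5 -> H5
  lookup 3.166.11.191: bits 000000111010011 walk d0:H3→d1:-→d2:-→d3:-→d4:-→d5:-→d6:-→d7:-→d8:-→d9:-→d10:-→d11:-→d12:H3→d13:-→d14:-→d15:H4 -> H4
  lookup 3.167.89.18: bits 0000001110100111010110010001 walk d0:H3→d1:-→d2:-→d3:-→d4:-→d5:-→d6:-→d7:-→d8:-→d9:-→d10:-→d11:-→d12:H3→d13:-→d14:-→d15:H4→d16:-→d17:-→d18:-→d19:-→d20:H4→d21:-→d22:-→d23:-→d24:-→d25:-→d26:-→d27:-→d28:H5 -> H5
  lookup 3.167.89.19: bits 0000001110100111010110010001 walk d0:H3→d1:-→d2:-→d3:-→d4:-→d5:-→d6:-→d7:-→d8:-→d9:-→d10:-→d11:-→d12:H3→d13:-→d14:-→d15:H4→d16:-→d17:-→d18:-→d19:-→d20:H4→d21:-→d22:-→d23:-→d24:-→d25:-→d26:-→d27:-→d28:H5 -> H5
  - 0.0.0.0/0 clear@0
  lookup 3.167.80.3: bits 00000011101001110101 walk d0:-→d1:-→d2:-→d3:-→d4:-→d5:-→d6:-→d7:-→d8:-→d9:-→d10:-→d11:-→d12:H3→d13:-→d14:-→d15:H4→d16:-→d17:-→d18:-→d19:-→d20:H4 -> H4
  lookup 3.166.2.115: bits 000000111010011 walk d0:-→d1:-→d2:-→d3:-→d4:-→d5:-→d6:-→d7:-→d8:-→d9:-→d10:-→d11:-→d12:H3→d13:-→d14:-→d15:H4 -> H4

== LOOKUPS ==
["H5","H0","no-route","no-route","H3","H5","H4","H5","H5","H4","H4"]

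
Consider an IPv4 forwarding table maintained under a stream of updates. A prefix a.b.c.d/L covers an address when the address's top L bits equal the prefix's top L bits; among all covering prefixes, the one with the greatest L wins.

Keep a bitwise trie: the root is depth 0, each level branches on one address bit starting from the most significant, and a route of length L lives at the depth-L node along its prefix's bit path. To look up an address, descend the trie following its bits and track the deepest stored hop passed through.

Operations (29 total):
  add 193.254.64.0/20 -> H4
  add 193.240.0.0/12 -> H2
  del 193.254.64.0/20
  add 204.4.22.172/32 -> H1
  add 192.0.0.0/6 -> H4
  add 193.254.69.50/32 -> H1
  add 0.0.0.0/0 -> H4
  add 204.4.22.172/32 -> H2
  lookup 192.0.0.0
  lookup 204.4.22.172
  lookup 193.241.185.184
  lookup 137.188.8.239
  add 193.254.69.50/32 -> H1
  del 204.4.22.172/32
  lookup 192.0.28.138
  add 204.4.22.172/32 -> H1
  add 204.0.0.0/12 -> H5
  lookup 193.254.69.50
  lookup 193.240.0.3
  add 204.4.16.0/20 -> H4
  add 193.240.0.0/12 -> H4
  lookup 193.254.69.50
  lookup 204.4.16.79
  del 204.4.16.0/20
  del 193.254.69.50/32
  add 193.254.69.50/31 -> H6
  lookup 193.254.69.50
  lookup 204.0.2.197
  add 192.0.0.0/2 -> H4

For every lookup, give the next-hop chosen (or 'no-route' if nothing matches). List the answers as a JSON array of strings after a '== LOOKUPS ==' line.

Trace:
  + 193.254.64.0/20 (H4) depth=20
  + 193.240.0.0/12 (H2) depth=12
  - 193.254.64.0/20 clear@20
  + 204.4.22.172/32 (H1) depth=32
  + 192.0.0.0/6 (H4) depth=6
  + 193.254.69.50/32 (H1) depth=32
  + 0.0.0.0/0 (H4) depth=0
  + 204.4.22.172/32 (H2) depth=32
  lookup 192.0.0.0: bits 1100000 walk d0:H4→d1:-→d2:-→d3:-→d4:-→d5:-→d6:H4→d7:- -> H4
  lookup 204.4.22.172: bits 11001100000001000001011010101100 walk d0:H4→d1:-→d2:-→d3:-→d4:-→d5:-→d6:-→d7:-→d8:-→d9:-→d10:-→d11:-→d12:-→d13:-→d14:-→d15:-→d16:-→d17:-→d18:-→d19:-→d20:-→d21:-→d22:-→d23:-→d24:-→d25:-→d26:-→d27:-→d28:-→d29:-→d30:-→d31:-→d32:H2 -> H2
  lookup 193.241.185.184: bits 110000011111 walk d0:H4→d1:-→d2:-→d3:-→d4:-→d5:-→d6:H4→d7:-→d8:-→d9:-→d10:-→d11:-→d12:H2 -> H2
  lookup 137.188.8.239: bits 1 walk d0:H4→d1:- -> H4
  + 193.254.69.50/32 (H1) depth=32
  - 204.4.22.172/32 clear@32
  lookup 192.0.28.138: bits 1100000 walk d0:H4→d1:-→d2:-→d3:-→d4:-→d5:-→d6:H4→d7:- -> H4
  + 204.4.22.172/32 (H1) depth=32
  + 204.0.0.0/12 (H5) depth=12
  lookup 193.254.69.50: bits 11000001111111100100010100110010 walk d0:H4→d1:-→d2:-→d3:-→d4:-→d5:-→d6:H4→d7:-→d8:-→d9:-→d10:-→d11:-→d12:H2→d13:-→d14:-→d15:-→d16:-→d17:-→d18:-→d19:-→d20:-→d21:-→d22:-→d23:-→d24:-→d25:-→d26:-→d27:-→d28:-→d29:-→d30:-→d31:-→d32:H1 -> H1
  lookup 193.240.0.3: bits 110000011111 walk d0:H4→d1:-→d2:-→d3:-→d4:-→d5:-→d6:H4→d7:-→d8:-→d9:-→d10:-→d11:-→d12:H2 -> H2
  + 204.4.16.0/20 (H4) depth=20
  + 193.240.0.0/12 (H4) depth=12
  lookup 193.254.69.50: bits 11000001111111100100010100110010 walk d0:H4→d1:-→d2:-→d3:-→d4:-→d5:-→d6:H4→d7:-→d8:-→d9:-→d10:-→d11:-→d12:H4→d13:-→d14:-→d15:-→d16:-→d17:-→d18:-→d19:-→d20:-→d21:-→d22:-→d23:-→d24:-→d25:-→d26:-→d27:-→d28:-→d29:-→d30:-→d31:-→d32:H1 -> H1
  lookup 204.4.16.79: bits 110011000000010000010 walk d0:H4→d1:-→d2:-→d3:-→d4:-→d5:-→d6:-→d7:-→d8:-→d9:-→d10:-→d11:-→d12:H5→d13:-→d14:-→d15:-→d16:-→d17:-→d18:-→d19:-→d20:H4→d21:- -> H4
  - 204.4.16.0/20 clear@20
  - 193.254.69.50/32 clear@32
  + 193.254.69.50/31 (H6) depth=31
  lookup 193.254.69.50: bits 11000001111111100100010100110010 walk d0:H4→d1:-→d2:-→d3:-→d4:-→d5:-→d6:H4→d7:-→d8:-→d9:-→d10:-→d11:-→d12:H4→d13:-→d14:-→d15:-→d16:-→d17:-→d18:-→d19:-→d20:-→d21:-→d22:-→d23:-→d24:-→d25:-→d26:-→d27:-→d28:-→d29:-→d30:-→d31:H6→d32:- -> H6
  lookup 204.0.2.197: bits 1100110000000 walk d0:H4→d1:-→d2:-→d3:-→d4:-→d5:-→d6:-→d7:-→d8:-→d9:-→d10:-→d11:-→d12:H5→d13:- -> H5
  + 192.0.0.0/2 (H4) depth=2

== LOOKUPS ==
["H4","H2","H2","H4","H4","H1","H2","H1","H4","H6","H5"]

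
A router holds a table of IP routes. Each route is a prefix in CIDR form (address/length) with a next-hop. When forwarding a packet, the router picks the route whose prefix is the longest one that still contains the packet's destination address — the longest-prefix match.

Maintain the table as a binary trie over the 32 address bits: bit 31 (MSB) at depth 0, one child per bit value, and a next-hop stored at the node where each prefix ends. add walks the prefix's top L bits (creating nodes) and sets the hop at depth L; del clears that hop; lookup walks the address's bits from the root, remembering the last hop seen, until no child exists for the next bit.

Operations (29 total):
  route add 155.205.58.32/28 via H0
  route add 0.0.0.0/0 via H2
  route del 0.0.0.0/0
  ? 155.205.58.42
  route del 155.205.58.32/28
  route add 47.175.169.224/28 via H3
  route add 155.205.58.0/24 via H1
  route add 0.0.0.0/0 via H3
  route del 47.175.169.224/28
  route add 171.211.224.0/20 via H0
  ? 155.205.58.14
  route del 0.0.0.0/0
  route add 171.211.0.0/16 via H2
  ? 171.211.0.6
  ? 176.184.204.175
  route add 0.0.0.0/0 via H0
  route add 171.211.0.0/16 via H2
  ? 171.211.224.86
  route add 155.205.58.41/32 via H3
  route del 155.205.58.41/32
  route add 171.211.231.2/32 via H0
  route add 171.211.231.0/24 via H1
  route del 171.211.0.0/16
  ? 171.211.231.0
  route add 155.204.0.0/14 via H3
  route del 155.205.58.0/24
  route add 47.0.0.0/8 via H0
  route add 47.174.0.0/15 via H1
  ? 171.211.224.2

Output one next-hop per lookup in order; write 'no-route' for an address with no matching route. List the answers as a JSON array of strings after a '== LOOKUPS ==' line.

Process each operation:
  + 155.205.58.32/28 (H0) depth=28
  + 0.0.0.0/0 (H2) depth=0
  - 0.0.0.0/0 clear@0
  Q 155.205.58.42: descend 1001101111001101001110100010 ; hops seen [H0] ; pick H0
  - 155.205.58.32/28 clear@28
  + 47.175.169.224/28 (H3) depth=28
  + 155.205.58.0/24 (H1) depth=24
  + 0.0.0.0/0 (H3) depth=0
  - 47.175.169.224/28 clear@28
  + 171.211.224.0/20 (H0) depth=20
  Q 155.205.58.14: descend 10011011110011010011101000 ; hops seen [H3,H1] ; pick H1
  - 0.0.0.0/0 clear@0
  + 171.211.0.0/16 (H2) depth=16
  Q 171.211.0.6: descend 1010101111010011 ; hops seen [H2] ; pick H2
  Q 176.184.204.175: descend 101 ; hops seen [∅] ; pick no-route
  + 0.0.0.0/0 (H0) depth=0
  + 171.211.0.0/16 (H2) depth=16
  Q 171.211.224.86: descend 10101011110100111110 ; hops seen [H0,H2,H0] ; pick H0
  + 155.205.58.41/32 (H3) depth=32
  - 155.205.58.41/32 clear@32
  + 171.211.231.2/32 (H0) depth=32
  + 171.211.231.0/24 (H1) depth=24
  - 171.211.0.0/16 clear@16
  Q 171.211.231.0: descend 101010111101001111100111000000 ; hops seen [H0,H0,H1] ; pick H1
  + 155.204.0.0/14 (H3) depth=14
  - 155.205.58.0/24 clear@24
  + 47.0.0.0/8 (H0) depth=8
  + 47.174.0.0/15 (H1) depth=15
  Q 171.211.224.2: descend 101010111101001111100 ; hops seen [H0,H0] ; pick H0

== LOOKUPS ==
["H0","H1","H2","no-route","H0","H1","H0"]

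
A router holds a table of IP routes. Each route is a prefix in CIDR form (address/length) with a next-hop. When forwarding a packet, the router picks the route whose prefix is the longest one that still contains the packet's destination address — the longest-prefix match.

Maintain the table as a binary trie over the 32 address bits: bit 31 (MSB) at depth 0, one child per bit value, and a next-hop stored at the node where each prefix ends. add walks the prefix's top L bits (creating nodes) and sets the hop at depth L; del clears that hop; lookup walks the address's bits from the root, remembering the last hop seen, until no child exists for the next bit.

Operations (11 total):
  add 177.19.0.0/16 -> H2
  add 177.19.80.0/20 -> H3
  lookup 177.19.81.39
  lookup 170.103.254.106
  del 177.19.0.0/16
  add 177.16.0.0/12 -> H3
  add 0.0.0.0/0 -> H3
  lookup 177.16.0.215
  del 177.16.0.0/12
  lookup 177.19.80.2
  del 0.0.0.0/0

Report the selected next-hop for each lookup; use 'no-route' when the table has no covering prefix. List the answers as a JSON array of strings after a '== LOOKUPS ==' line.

Process each operation:
  add 177.19.0.0/16 -> H2 at depth 16
  add 177.19.80.0/20 -> H3 at depth 20
  ? 177.19.81.39  path d0:-→d1:-→d2:-→d3:-→d4:-→d5:-→d6:-→d7:-→d8:-→d9:-→d10:-→d11:-→d12:-→d13:-→d14:-→d15:-→d16:H2→d17:-→d18:-→d19:-→d20:H3  best=H3
  ? 170.103.254.106  path d0:-→d1:-→d2:-→d3:-  best=no-route
  del 177.19.0.0/16 (clear depth 16)
  add 177.16.0.0/12 -> H3 at depth 12
  add 0.0.0.0/0 -> H3 at depth 0
  ? 177.16.0.215  path d0:H3→d1:-→d2:-→d3:-→d4:-→d5:-→d6:-→d7:-→d8:-→d9:-→d10:-→d11:-→d12:H3→d13:-→d14:-  best=H3
  del 177.16.0.0/12 (clear depth 12)
  ? 177.19.80.2  path d0:H3→d1:-→d2:-→d3:-→d4:-→d5:-→d6:-→d7:-→d8:-→d9:-→d10:-→d11:-→d12:-→d13:-→d14:-→d15:-→d16:-→d17:-→d18:-→d19:-→d20:H3  best=H3
  del 0.0.0.0/0 (clear depth 0)

== LOOKUPS ==
["H3","no-route","H3","H3"]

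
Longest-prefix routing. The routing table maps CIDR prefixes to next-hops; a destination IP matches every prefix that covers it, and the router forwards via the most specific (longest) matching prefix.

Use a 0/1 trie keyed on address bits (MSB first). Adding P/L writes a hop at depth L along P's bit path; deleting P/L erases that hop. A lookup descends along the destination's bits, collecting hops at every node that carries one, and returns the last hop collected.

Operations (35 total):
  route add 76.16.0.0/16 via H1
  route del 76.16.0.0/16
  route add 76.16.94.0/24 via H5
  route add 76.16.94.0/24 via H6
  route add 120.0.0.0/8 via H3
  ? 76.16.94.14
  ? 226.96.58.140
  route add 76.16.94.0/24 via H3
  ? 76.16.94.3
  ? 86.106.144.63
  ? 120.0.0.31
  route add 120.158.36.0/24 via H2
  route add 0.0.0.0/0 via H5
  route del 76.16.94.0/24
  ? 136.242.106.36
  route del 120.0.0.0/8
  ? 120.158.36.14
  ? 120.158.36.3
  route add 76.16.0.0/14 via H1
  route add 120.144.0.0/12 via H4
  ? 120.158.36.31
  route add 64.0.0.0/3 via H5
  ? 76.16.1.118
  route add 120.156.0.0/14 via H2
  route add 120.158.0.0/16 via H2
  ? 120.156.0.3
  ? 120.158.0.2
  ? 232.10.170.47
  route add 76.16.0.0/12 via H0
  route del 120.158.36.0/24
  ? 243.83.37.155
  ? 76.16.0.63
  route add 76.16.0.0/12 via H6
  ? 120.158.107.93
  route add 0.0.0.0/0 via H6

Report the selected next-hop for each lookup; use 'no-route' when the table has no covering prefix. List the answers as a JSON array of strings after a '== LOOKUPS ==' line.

Trace:
  add 76.16.0.0/16 -> H1 at depth 16
  del 76.16.0.0/16 (clear depth 16)
  add 76.16.94.0/24 -> H5 at depth 24
  add 76.16.94.0/24 -> H6 at depth 24
  add 120.0.0.0/8 -> H3 at depth 8
  Q 76.16.94.14: descend 010011000001000001011110 ; hops seen [H6] ; pick H6
  Q 226.96.58.140: descend ε ; hops seen [∅] ; pick no-route
  add 76.16.94.0/24 -> H3 at depth 24
  Q 76.16.94.3: descend 010011000001000001011110 ; hops seen [H3] ; pick H3
  Q 86.106.144.63: descend 010 ; hops seen [∅] ; pick no-route
  Q 120.0.0.31: descend 01111000 ; hops seen [H3] ; pick H3
  add 120.158.36.0/24 -> H2 at depth 24
  add 0.0.0.0/0 -> H5 at depth 0
  del 76.16.94.0/24 (clear depth 24)
  Q 136.242.106.36: descend ε ; hops seen [H5] ; pick H5
  del 120.0.0.0/8 (clear depth 8)
  Q 120.158.36.14: descend 011110001001111000100100 ; hops seen [H5,H2] ; pick H2
  Q 120.158.36.3: descend 011110001001111000100100 ; hops seen [H5,H2] ; pick H2
  add 76.16.0.0/14 -> H1 at depth 14
  add 120.144.0.0/12 -> H4 at depth 12
  Q 120.158.36.31: descend 011110001001111000100100 ; hops seen [H5,H4,H2] ; pick H2
  add 64.0.0.0/3 -> H5 at depth 3
  Q 76.16.1.118: descend 01001100000100000 ; hops seen [H5,H5,H1] ; pick H1
  add 120.156.0.0/14 -> H2 at depth 14
  add 120.158.0.0/16 -> H2 at depth 16
  Q 120.156.0.3: descend 01111000100111 ; hops seen [H5,H4,H2] ; pick H2
  Q 120.158.0.2: descend 011110001001111000 ; hops seen [H5,H4,H2,H2] ; pick H2
  Q 232.10.170.47: descend ε ; hops seen [H5] ; pick H5
  add 76.16.0.0/12 -> H0 at depth 12
  del 120.158.36.0/24 (clear depth 24)
  Q 243.83.37.155: descend ε ; hops seen [H5] ; pick H5
  Q 76.16.0.63: descend 01001100000100000 ; hops seen [H5,H5,H0,H1] ; pick H1
  add 76.16.0.0/12 -> H6 at depth 12
  Q 120.158.107.93: descend 01111000100111100 ; hops seen [H5,H4,H2,H2] ; pick H2
  add 0.0.0.0/0 -> H6 at depth 0

== LOOKUPS ==
["H6","no-route","H3","no-route","H3","H5","H2","H2","H2","H1","H2","H2","H5","H5","H1","H2"]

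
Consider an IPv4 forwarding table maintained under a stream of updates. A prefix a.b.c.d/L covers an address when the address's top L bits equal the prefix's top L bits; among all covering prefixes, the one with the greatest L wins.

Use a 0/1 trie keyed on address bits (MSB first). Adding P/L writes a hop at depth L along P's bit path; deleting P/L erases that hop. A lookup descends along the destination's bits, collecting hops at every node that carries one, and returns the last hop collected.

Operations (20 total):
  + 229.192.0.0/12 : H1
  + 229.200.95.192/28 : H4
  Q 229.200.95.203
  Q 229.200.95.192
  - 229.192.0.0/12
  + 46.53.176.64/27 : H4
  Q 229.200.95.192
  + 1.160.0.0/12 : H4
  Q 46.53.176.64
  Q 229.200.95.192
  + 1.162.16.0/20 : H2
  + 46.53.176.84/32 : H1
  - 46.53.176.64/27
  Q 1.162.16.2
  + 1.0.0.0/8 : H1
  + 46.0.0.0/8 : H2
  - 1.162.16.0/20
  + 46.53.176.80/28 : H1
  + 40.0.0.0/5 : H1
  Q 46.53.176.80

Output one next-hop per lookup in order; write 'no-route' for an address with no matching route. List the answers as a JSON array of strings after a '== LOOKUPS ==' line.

Process each operation:
  + 229.192.0.0/12 (H1) depth=12
  + 229.200.95.192/28 (H4) depth=28
  lookup 229.200.95.203: bits 1110010111001000010111111100 walk d0:-→d1:-→d2:-→d3:-→d4:-→d5:-→d6:-→d7:-→d8:-→d9:-→d10:-→d11:-→d12:H1→d13:-→d14:-→d15:-→d16:-→d17:-→d18:-→d19:-→d20:-→d21:-→d22:-→d23:-→d24:-→d25:-→d26:-→d27:-→d28:H4 -> H4
  lookup 229.200.95.192: bits 1110010111001000010111111100 walk d0:-→d1:-→d2:-→d3:-→d4:-→d5:-→d6:-→d7:-→d8:-→d9:-→d10:-→d11:-→d12:H1→d13:-→d14:-→d15:-→d16:-→d17:-→d18:-→d19:-→d20:-→d21:-→d22:-→d23:-→d24:-→d25:-→d26:-→d27:-→d28:H4 -> H4
  - 229.192.0.0/12 clear@12
  + 46.53.176.64/27 (H4) depth=27
  lookup 229.200.95.192: bits 1110010111001000010111111100 walk d0:-→d1:-→d2:-→d3:-→d4:-→d5:-→d6:-→d7:-→d8:-→d9:-→d10:-→d11:-→d12:-→d13:-→d14:-→d15:-→d16:-→d17:-→d18:-→d19:-→d20:-→d21:-→d22:-→d23:-→d24:-→d25:-→d26:-→d27:-→d28:H4 -> H4
  + 1.160.0.0/12 (H4) depth=12
  lookup 46.53.176.64: bits 001011100011010110110000010 walk d0:-→d1:-→d2:-→d3:-→d4:-→d5:-→d6:-→d7:-→d8:-→d9:-→d10:-→d11:-→d12:-→d13:-→d14:-→d15:-→d16:-→d17:-→d18:-→d19:-→d20:-→d21:-→d22:-→d23:-→d24:-→d25:-→d26:-→d27:H4 -> H4
  lookup 229.200.95.192: bits 1110010111001000010111111100 walk d0:-→d1:-→d2:-→d3:-→d4:-→d5:-→d6:-→d7:-→d8:-→d9:-→d10:-→d11:-→d12:-→d13:-→d14:-→d15:-→d16:-→d17:-→d18:-→d19:-→d20:-→d21:-→d22:-→d23:-→d24:-→d25:-→d26:-→d27:-→d28:H4 -> H4
  + 1.162.16.0/20 (H2) depth=20
  + 46.53.176.84/32 (H1) depth=32
  - 46.53.176.64/27 clear@27
  lookup 1.162.16.2: bits 00000001101000100001 walk d0:-→d1:-→d2:-→d3:-→d4:-→d5:-→d6:-→d7:-→d8:-→d9:-→d10:-→d11:-→d12:H4→d13:-→d14:-→d15:-→d16:-→d17:-→d18:-→d19:-→d20:H2 -> H2
  + 1.0.0.0/8 (H1) depth=8
  + 46.0.0.0/8 (H2) depth=8
  - 1.162.16.0/20 clear@20
  + 46.53.176.80/28 (H1) depth=28
  + 40.0.0.0/5 (H1) depth=5
  lookup 46.53.176.80: bits 00101110001101011011000001010 walk d0:-→d1:-→d2:-→d3:-→d4:-→d5:H1→d6:-→d7:-→d8:H2→d9:-→d10:-→d11:-→d12:-→d13:-→d14:-→d15:-→d16:-→d17:-→d18:-→d19:-→d20:-→d21:-→d22:-→d23:-→d24:-→d25:-→d26:-→d27:-→d28:H1→d29:- -> H1

== LOOKUPS ==
["H4","H4","H4","H4","H4","H2","H1"]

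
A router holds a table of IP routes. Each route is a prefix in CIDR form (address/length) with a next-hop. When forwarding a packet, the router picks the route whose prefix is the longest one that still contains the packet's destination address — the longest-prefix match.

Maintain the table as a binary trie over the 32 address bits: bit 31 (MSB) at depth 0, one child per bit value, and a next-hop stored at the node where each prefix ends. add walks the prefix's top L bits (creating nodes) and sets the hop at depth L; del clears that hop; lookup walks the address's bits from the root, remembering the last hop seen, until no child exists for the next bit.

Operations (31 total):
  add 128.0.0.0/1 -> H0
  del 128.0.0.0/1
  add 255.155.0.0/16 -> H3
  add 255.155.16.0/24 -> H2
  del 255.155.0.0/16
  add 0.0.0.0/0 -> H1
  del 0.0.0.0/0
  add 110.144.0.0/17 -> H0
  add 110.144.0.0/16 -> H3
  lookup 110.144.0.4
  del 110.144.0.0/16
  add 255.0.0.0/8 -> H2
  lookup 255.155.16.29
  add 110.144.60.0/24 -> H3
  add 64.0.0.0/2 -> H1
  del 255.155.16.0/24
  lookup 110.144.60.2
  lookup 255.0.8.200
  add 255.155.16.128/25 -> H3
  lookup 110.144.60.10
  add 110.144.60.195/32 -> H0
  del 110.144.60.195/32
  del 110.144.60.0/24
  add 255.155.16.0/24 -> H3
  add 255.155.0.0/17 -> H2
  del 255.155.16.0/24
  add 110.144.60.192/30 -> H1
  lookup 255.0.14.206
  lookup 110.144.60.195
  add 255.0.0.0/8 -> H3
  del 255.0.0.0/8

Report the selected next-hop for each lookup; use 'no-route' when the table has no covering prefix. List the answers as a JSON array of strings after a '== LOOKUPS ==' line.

Trace:
  add 128.0.0.0/1 -> H0 at depth 1
  - 128.0.0.0/1 clear@1
  add 255.155.0.0/16 -> H3 at depth 16
  add 255.155.16.0/24 -> H2 at depth 24
  - 255.155.0.0/16 clear@16
  add 0.0.0.0/0 -> H1 at depth 0
  - 0.0.0.0/0 clear@0
  add 110.144.0.0/17 -> H0 at depth 17
  add 110.144.0.0/16 -> H3 at depth 16
  Q 110.144.0.4: descend 01101110100100000 ; hops seen [H3,H0] ; pick H0
  - 110.144.0.0/16 clear@16
  add 255.0.0.0/8 -> H2 at depth 8
  Q 255.155.16.29: descend 111111111001101100010000 ; hops seen [H2,H2] ; pick H2
  add 110.144.60.0/24 -> H3 at depth 24
  add 64.0.0.0/2 -> H1 at depth 2
  - 255.155.16.0/24 clear@24
  Q 110.144.60.2: descend 011011101001000000111100 ; hops seen [H1,H0,H3] ; pick H3
  Q 255.0.8.200: descend 11111111 ; hops seen [H2] ; pick H2
  add 255.155.16.128/25 -> H3 at depth 25
  Q 110.144.60.10: descend 011011101001000000111100 ; hops seen [H1,H0,H3] ; pick H3
  add 110.144.60.195/32 -> H0 at depth 32
  - 110.144.60.195/32 clear@32
  - 110.144.60.0/24 clear@24
  add 255.155.16.0/24 -> H3 at depth 24
  add 255.155.0.0/17 -> H2 at depth 17
  - 255.155.16.0/24 clear@24
  add 110.144.60.192/30 -> H1 at depth 30
  Q 255.0.14.206: descend 11111111 ; hops seen [H2] ; pick H2
  Q 110.144.60.195: descend 01101110100100000011110011000011 ; hops seen [H1,H0,H1] ; pick H1
  add 255.0.0.0/8 -> H3 at depth 8
  - 255.0.0.0/8 clear@8

== LOOKUPS ==
["H0","H2","H3","H2","H3","H2","H1"]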